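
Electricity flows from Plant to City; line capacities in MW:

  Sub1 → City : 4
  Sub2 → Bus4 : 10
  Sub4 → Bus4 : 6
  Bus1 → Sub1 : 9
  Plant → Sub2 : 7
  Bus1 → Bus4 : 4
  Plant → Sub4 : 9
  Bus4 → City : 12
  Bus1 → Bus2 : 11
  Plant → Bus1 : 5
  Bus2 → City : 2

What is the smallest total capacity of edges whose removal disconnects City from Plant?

Augment Plant→Sub2→Bus4→City: bottleneck 7, flow now 7.
Augment Plant→Bus1→Sub1→City: bottleneck 4, flow now 11.
Augment Plant→Bus1→Bus4→City: bottleneck 1, flow now 12.
Augment Plant→Sub4→Bus4→City: bottleneck 4, flow now 16.
Augment Plant→Sub4→Bus4→Bus1→Bus2→City: bottleneck 1, flow now 17. (uses reverse residual edge)
No augmenting path remains; maximum flow = 17.
By max-flow min-cut, the minimum cut capacity equals the max flow.
In the residual graph, reachable from Plant: {Plant, Sub2, Sub4, Bus4}.
Min-cut edges: Plant→Bus1 (5), Bus4→City (12); capacity 5 + 12 = 17.

17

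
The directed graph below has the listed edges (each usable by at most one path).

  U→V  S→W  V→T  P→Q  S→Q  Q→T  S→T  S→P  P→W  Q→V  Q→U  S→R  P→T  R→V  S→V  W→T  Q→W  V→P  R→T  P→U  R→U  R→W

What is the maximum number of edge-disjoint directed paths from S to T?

6

Assign every edge capacity 1; by Menger, the answer equals the max flow.
Path S→T (+1); total 1.
Path S→P→T (+1); total 2.
Path S→Q→T (+1); total 3.
Path S→R→T (+1); total 4.
Path S→V→T (+1); total 5.
Path S→W→T (+1); total 6.
No residual S→T path; max flow = 6.
Certifying cut of size 6: {S→P, S→Q, S→R, S→T, S→V, S→W}.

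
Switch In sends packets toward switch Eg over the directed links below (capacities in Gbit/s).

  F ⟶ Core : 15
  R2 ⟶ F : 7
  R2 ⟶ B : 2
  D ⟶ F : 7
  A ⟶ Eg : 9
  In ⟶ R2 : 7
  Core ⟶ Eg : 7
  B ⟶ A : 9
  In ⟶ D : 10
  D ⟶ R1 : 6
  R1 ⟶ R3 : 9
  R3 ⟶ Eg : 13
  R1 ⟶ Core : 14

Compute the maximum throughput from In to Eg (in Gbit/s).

Augment In→D→F→Core→Eg: bottleneck 7, flow now 7.
Augment In→D→R1→R3→Eg: bottleneck 3, flow now 10.
Augment In→R2→B→A→Eg: bottleneck 2, flow now 12.
Augment In→R2→F→D→R1→R3→Eg: bottleneck 3, flow now 15. (uses reverse residual edge)
No augmenting path remains; maximum flow = 15.
In the residual graph, reachable from In: {In, D, R2, F, Core}.
Min-cut edges: D→R1 (6), R2→B (2), Core→Eg (7); capacity 6 + 2 + 7 = 15.
This cut is saturated, so no flow can exceed 15.

15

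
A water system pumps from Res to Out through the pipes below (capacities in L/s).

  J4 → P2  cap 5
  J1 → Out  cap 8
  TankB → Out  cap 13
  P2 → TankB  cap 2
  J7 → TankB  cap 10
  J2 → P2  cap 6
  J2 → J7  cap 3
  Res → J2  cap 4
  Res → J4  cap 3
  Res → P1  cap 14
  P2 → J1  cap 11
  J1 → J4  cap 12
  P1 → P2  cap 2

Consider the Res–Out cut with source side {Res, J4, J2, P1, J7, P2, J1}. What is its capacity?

Edges leaving {Res, J4, J2, P1, J7, P2, J1}: J7→TankB (10), P2→TankB (2), J1→Out (8).
Cut capacity = 10 + 2 + 8 = 20.

20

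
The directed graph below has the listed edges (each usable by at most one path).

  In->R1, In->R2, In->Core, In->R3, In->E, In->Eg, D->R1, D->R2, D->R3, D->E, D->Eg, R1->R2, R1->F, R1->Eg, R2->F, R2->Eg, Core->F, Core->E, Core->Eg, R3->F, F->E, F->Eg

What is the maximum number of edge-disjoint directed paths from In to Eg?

5

Assign every edge capacity 1; by Menger, the answer equals the max flow.
Path In→Eg (+1); total 1.
Path In→R1→Eg (+1); total 2.
Path In→R2→Eg (+1); total 3.
Path In→Core→Eg (+1); total 4.
Path In→R3→F→Eg (+1); total 5.
No residual In→Eg path; max flow = 5.
Certifying cut of size 5: {In→Core, In→Eg, In→R1, In→R2, In→R3}.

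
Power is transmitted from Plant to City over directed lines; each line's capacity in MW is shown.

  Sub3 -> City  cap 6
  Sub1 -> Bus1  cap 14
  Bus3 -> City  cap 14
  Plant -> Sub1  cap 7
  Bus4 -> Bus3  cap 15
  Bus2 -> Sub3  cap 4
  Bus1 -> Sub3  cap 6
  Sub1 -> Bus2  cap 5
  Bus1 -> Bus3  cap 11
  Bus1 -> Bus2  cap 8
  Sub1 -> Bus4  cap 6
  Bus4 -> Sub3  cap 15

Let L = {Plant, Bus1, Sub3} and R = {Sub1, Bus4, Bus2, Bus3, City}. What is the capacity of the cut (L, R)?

32

Edges leaving {Plant, Bus1, Sub3}: Plant→Sub1 (7), Bus1→Bus2 (8), Bus1→Bus3 (11), Sub3→City (6).
Cut capacity = 7 + 8 + 11 + 6 = 32.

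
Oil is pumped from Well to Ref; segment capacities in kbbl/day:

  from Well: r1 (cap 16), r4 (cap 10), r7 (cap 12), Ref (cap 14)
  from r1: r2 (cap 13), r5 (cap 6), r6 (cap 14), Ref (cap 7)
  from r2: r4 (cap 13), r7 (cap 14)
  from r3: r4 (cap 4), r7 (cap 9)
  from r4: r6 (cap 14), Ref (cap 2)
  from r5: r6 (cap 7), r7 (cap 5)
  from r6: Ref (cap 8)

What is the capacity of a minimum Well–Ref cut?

31

Augment Well→Ref: bottleneck 14, flow now 14.
Augment Well→r1→Ref: bottleneck 7, flow now 21.
Augment Well→r4→Ref: bottleneck 2, flow now 23.
Augment Well→r1→r6→Ref: bottleneck 8, flow now 31.
No augmenting path remains; maximum flow = 31.
By max-flow min-cut, the minimum cut capacity equals the max flow.
In the residual graph, reachable from Well: {Well, r1, r2, r4, r5, r6, r7}.
Min-cut edges: Well→Ref (14), r1→Ref (7), r4→Ref (2), r6→Ref (8); capacity 14 + 7 + 2 + 8 = 31.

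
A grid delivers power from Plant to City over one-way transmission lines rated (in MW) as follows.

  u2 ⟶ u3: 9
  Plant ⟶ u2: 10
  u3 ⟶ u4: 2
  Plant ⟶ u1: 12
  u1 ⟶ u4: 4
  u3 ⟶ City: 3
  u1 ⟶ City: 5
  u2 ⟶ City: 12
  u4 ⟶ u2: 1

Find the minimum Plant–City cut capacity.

16

Augment Plant→u1→City: bottleneck 5, flow now 5.
Augment Plant→u2→City: bottleneck 10, flow now 15.
Augment Plant→u1→u4→u2→City: bottleneck 1, flow now 16.
No augmenting path remains; maximum flow = 16.
By max-flow min-cut, the minimum cut capacity equals the max flow.
In the residual graph, reachable from Plant: {Plant, u1, u4}.
Min-cut edges: Plant→u2 (10), u1→City (5), u4→u2 (1); capacity 10 + 5 + 1 = 16.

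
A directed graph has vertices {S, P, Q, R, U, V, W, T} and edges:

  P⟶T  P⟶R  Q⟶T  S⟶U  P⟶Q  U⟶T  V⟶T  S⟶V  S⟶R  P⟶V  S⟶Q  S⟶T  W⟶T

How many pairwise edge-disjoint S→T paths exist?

Assign every edge capacity 1; by Menger, the answer equals the max flow.
Path S→T (+1); total 1.
Path S→Q→T (+1); total 2.
Path S→U→T (+1); total 3.
Path S→V→T (+1); total 4.
No residual S→T path; max flow = 4.
Certifying cut of size 4: {S→Q, S→T, S→U, S→V}.

4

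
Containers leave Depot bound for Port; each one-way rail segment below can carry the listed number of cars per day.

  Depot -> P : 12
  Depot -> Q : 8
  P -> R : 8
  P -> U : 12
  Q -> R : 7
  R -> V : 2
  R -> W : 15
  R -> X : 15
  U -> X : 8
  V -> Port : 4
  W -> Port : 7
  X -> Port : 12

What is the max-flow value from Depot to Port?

Augment Depot→P→R→V→Port: bottleneck 2, flow now 2.
Augment Depot→P→R→W→Port: bottleneck 6, flow now 8.
Augment Depot→P→U→X→Port: bottleneck 4, flow now 12.
Augment Depot→Q→R→W→Port: bottleneck 1, flow now 13.
Augment Depot→Q→R→X→Port: bottleneck 6, flow now 19.
No augmenting path remains; maximum flow = 19.
In the residual graph, reachable from Depot: {Depot, Q}.
Min-cut edges: Depot→P (12), Q→R (7); capacity 12 + 7 = 19.
This cut is saturated, so no flow can exceed 19.

19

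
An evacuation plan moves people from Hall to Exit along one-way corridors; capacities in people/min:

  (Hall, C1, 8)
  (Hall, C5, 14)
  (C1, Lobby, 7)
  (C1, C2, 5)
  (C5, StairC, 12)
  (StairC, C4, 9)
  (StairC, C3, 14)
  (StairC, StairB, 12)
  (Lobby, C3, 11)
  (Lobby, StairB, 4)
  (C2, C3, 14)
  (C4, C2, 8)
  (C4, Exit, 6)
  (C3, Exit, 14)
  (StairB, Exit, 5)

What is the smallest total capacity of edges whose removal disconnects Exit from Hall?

20

Augment Hall→C1→Lobby→C3→Exit: bottleneck 7, flow now 7.
Augment Hall→C1→C2→C3→Exit: bottleneck 1, flow now 8.
Augment Hall→C5→StairC→C4→Exit: bottleneck 6, flow now 14.
Augment Hall→C5→StairC→C3→Exit: bottleneck 6, flow now 20.
No augmenting path remains; maximum flow = 20.
By max-flow min-cut, the minimum cut capacity equals the max flow.
In the residual graph, reachable from Hall: {Hall, C5}.
Min-cut edges: Hall→C1 (8), C5→StairC (12); capacity 8 + 12 = 20.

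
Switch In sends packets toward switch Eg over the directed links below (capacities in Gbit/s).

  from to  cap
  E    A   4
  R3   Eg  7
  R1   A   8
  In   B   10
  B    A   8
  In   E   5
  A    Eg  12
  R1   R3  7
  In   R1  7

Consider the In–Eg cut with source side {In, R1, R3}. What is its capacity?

Edges leaving {In, R1, R3}: In→B (10), In→E (5), R1→A (8), R3→Eg (7).
Cut capacity = 10 + 5 + 8 + 7 = 30.

30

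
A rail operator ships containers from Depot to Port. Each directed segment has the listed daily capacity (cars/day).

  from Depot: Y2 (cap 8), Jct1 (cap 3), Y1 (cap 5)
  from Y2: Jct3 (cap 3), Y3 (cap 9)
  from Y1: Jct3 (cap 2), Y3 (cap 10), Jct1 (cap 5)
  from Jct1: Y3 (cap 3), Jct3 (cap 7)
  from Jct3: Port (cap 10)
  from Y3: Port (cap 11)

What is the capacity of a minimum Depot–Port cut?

Augment Depot→Y2→Jct3→Port: bottleneck 3, flow now 3.
Augment Depot→Y2→Y3→Port: bottleneck 5, flow now 8.
Augment Depot→Y1→Jct3→Port: bottleneck 2, flow now 10.
Augment Depot→Y1→Y3→Port: bottleneck 3, flow now 13.
Augment Depot→Jct1→Jct3→Port: bottleneck 3, flow now 16.
No augmenting path remains; maximum flow = 16.
By max-flow min-cut, the minimum cut capacity equals the max flow.
In the residual graph, reachable from Depot: {Depot}.
Min-cut edges: Depot→Y2 (8), Depot→Y1 (5), Depot→Jct1 (3); capacity 8 + 5 + 3 = 16.

16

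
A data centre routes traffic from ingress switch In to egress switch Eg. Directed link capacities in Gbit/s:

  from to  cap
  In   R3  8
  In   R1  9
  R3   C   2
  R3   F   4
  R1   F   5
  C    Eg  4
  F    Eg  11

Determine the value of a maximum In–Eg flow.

11

Augment In→R3→C→Eg: bottleneck 2, flow now 2.
Augment In→R3→F→Eg: bottleneck 4, flow now 6.
Augment In→R1→F→Eg: bottleneck 5, flow now 11.
No augmenting path remains; maximum flow = 11.
In the residual graph, reachable from In: {In, R3, R1}.
Min-cut edges: R3→C (2), R3→F (4), R1→F (5); capacity 2 + 4 + 5 = 11.
This cut is saturated, so no flow can exceed 11.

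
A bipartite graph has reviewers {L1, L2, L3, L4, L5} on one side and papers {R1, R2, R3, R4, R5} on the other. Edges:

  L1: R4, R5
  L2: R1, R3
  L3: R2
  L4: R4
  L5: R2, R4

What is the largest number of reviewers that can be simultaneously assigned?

Unit-capacity flow: source→left, listed edges, right→sink; max matching = max flow.
Augmenting path L1→R4 (+1); matched 1.
Augmenting path L2→R1 (+1); matched 2.
Augmenting path L3→R2 (+1); matched 3.
Augmenting path L4→R4→L1→R5 (+1); matched 4.
No augmenting path remains; maximum matching = 4.
König certificate: {L1, L2, R2, R4} is a vertex cover of size 4 (every listed pair touches it), so no matching can be larger.

4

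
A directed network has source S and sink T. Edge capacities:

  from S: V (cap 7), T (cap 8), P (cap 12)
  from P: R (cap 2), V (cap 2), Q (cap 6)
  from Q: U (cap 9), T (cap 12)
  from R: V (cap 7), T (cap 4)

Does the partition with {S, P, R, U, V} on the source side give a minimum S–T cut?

Given cut capacity: 8 + 6 + 4 = 18.
Augment S→T: bottleneck 8, flow now 8.
Augment S→P→Q→T: bottleneck 6, flow now 14.
Augment S→P→R→T: bottleneck 2, flow now 16.
No augmenting path remains; maximum flow = 16.
In the residual graph, reachable from S: {S, P, V}.
Min-cut edges: S→T (8), P→Q (6), P→R (2); capacity 8 + 6 + 2 = 16.
Cut capacity 18 exceeds the max flow 16, so it is not minimum.

No — its capacity is 18, but the minimum cut has capacity 16.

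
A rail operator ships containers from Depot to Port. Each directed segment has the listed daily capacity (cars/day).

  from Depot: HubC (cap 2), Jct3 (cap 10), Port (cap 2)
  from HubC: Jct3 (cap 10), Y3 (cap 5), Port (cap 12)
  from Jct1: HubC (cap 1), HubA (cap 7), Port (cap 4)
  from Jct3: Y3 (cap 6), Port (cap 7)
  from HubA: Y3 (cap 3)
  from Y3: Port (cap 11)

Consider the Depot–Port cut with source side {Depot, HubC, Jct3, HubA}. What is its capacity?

35

Edges leaving {Depot, HubC, Jct3, HubA}: Depot→Port (2), HubC→Y3 (5), HubC→Port (12), Jct3→Y3 (6), Jct3→Port (7), HubA→Y3 (3).
Cut capacity = 2 + 5 + 12 + 6 + 7 + 3 = 35.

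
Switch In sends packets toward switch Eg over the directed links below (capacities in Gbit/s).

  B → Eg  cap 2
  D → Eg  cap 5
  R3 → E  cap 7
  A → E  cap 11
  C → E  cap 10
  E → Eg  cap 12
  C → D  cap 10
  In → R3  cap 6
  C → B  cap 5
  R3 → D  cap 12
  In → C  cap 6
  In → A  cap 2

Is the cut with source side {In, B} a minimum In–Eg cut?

No — its capacity is 16, but the minimum cut has capacity 14.

Given cut capacity: 6 + 6 + 2 + 2 = 16.
Augment In→R3→D→Eg: bottleneck 5, flow now 5.
Augment In→R3→E→Eg: bottleneck 1, flow now 6.
Augment In→C→B→Eg: bottleneck 2, flow now 8.
Augment In→C→E→Eg: bottleneck 4, flow now 12.
Augment In→A→E→Eg: bottleneck 2, flow now 14.
No augmenting path remains; maximum flow = 14.
In the residual graph, reachable from In: {In}.
Min-cut edges: In→R3 (6), In→C (6), In→A (2); capacity 6 + 6 + 2 = 14.
Cut capacity 16 exceeds the max flow 14, so it is not minimum.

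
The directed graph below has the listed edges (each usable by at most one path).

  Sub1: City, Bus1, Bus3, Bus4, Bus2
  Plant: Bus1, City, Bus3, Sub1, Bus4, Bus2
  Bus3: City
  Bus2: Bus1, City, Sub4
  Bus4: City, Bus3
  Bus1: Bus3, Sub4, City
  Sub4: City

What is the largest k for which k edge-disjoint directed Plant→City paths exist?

6

Assign every edge capacity 1; by Menger, the answer equals the max flow.
Path Plant→City (+1); total 1.
Path Plant→Sub1→City (+1); total 2.
Path Plant→Bus1→City (+1); total 3.
Path Plant→Bus2→City (+1); total 4.
Path Plant→Bus4→City (+1); total 5.
Path Plant→Bus3→City (+1); total 6.
No residual Plant→City path; max flow = 6.
Certifying cut of size 6: {Plant→Bus1, Plant→Bus2, Plant→Bus3, Plant→Bus4, Plant→City, Plant→Sub1}.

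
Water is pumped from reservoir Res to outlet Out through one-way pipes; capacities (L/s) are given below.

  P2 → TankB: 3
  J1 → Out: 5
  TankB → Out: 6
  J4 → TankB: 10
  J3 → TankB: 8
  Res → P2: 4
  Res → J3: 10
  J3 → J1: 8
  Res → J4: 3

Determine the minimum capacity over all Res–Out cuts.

Augment Res→P2→TankB→Out: bottleneck 3, flow now 3.
Augment Res→J4→TankB→Out: bottleneck 3, flow now 6.
Augment Res→J3→J1→Out: bottleneck 5, flow now 11.
No augmenting path remains; maximum flow = 11.
By max-flow min-cut, the minimum cut capacity equals the max flow.
In the residual graph, reachable from Res: {Res, P2, J4, J3, J1, TankB}.
Min-cut edges: J1→Out (5), TankB→Out (6); capacity 5 + 6 = 11.

11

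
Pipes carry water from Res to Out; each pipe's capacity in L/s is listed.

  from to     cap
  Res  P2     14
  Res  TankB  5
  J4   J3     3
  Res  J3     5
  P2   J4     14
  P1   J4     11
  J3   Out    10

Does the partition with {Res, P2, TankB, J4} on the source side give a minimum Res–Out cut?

Yes — it is a minimum cut (capacity 8).

Given cut capacity: 5 + 3 = 8.
Augment Res→J3→Out: bottleneck 5, flow now 5.
Augment Res→P2→J4→J3→Out: bottleneck 3, flow now 8.
No augmenting path remains; maximum flow = 8.
Cut capacity 8 equals the max flow, so it is a minimum cut.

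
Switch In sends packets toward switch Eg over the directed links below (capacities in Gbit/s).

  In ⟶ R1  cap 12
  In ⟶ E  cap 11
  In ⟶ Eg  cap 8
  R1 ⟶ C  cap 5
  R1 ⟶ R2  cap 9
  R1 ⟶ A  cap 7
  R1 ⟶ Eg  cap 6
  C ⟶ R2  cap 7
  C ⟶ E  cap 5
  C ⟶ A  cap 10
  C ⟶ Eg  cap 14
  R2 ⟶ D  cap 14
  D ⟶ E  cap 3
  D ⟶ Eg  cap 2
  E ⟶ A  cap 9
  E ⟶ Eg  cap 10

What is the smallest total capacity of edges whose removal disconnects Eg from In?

30

Augment In→Eg: bottleneck 8, flow now 8.
Augment In→R1→Eg: bottleneck 6, flow now 14.
Augment In→E→Eg: bottleneck 10, flow now 24.
Augment In→R1→C→Eg: bottleneck 5, flow now 29.
Augment In→R1→R2→D→Eg: bottleneck 1, flow now 30.
No augmenting path remains; maximum flow = 30.
By max-flow min-cut, the minimum cut capacity equals the max flow.
In the residual graph, reachable from In: {In, E, A}.
Min-cut edges: In→R1 (12), In→Eg (8), E→Eg (10); capacity 12 + 8 + 10 = 30.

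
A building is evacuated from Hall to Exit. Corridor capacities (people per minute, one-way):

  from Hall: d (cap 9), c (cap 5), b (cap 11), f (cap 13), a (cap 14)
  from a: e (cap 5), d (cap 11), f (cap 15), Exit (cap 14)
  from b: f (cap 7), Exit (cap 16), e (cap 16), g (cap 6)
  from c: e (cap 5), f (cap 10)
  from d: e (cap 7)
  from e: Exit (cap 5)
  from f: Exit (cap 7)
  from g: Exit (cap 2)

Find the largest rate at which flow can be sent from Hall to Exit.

37

Augment Hall→a→Exit: bottleneck 14, flow now 14.
Augment Hall→b→Exit: bottleneck 11, flow now 25.
Augment Hall→f→Exit: bottleneck 7, flow now 32.
Augment Hall→c→e→Exit: bottleneck 5, flow now 37.
No augmenting path remains; maximum flow = 37.
In the residual graph, reachable from Hall: {Hall, c, d, e, f}.
Min-cut edges: Hall→a (14), Hall→b (11), e→Exit (5), f→Exit (7); capacity 14 + 11 + 5 + 7 = 37.
This cut is saturated, so no flow can exceed 37.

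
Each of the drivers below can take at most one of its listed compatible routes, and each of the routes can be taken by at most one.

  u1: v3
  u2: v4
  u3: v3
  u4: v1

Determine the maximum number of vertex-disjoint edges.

Unit-capacity flow: source→left, listed edges, right→sink; max matching = max flow.
Augmenting path u1→v3 (+1); matched 1.
Augmenting path u2→v4 (+1); matched 2.
Augmenting path u4→v1 (+1); matched 3.
No augmenting path remains; maximum matching = 3.
König certificate: {u2, u4, v3} is a vertex cover of size 3 (every listed pair touches it), so no matching can be larger.

3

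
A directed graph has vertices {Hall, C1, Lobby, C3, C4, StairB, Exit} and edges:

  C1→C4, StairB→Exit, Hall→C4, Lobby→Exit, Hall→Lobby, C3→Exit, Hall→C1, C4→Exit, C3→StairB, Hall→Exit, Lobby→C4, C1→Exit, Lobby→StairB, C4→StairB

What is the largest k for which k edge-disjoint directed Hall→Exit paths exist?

Assign every edge capacity 1; by Menger, the answer equals the max flow.
Path Hall→Exit (+1); total 1.
Path Hall→C1→Exit (+1); total 2.
Path Hall→Lobby→Exit (+1); total 3.
Path Hall→C4→Exit (+1); total 4.
No residual Hall→Exit path; max flow = 4.
Certifying cut of size 4: {Hall→C1, Hall→C4, Hall→Exit, Hall→Lobby}.

4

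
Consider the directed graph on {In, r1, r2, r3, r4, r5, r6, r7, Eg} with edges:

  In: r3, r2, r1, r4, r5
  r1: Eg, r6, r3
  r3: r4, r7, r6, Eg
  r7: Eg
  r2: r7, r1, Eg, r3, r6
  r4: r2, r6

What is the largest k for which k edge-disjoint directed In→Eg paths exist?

4

Assign every edge capacity 1; by Menger, the answer equals the max flow.
Path In→r1→Eg (+1); total 1.
Path In→r2→Eg (+1); total 2.
Path In→r3→Eg (+1); total 3.
Path In→r4→r2→r7→Eg (+1); total 4.
No residual In→Eg path; max flow = 4.
Certifying cut of size 4: {In→r1, In→r2, In→r3, In→r4}.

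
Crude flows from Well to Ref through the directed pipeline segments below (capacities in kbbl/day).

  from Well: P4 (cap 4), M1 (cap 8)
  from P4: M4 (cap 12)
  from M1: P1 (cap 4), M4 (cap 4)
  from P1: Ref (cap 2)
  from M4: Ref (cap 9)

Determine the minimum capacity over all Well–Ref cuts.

Augment Well→P4→M4→Ref: bottleneck 4, flow now 4.
Augment Well→M1→P1→Ref: bottleneck 2, flow now 6.
Augment Well→M1→M4→Ref: bottleneck 4, flow now 10.
No augmenting path remains; maximum flow = 10.
By max-flow min-cut, the minimum cut capacity equals the max flow.
In the residual graph, reachable from Well: {Well, M1, P1}.
Min-cut edges: Well→P4 (4), M1→M4 (4), P1→Ref (2); capacity 4 + 4 + 2 = 10.

10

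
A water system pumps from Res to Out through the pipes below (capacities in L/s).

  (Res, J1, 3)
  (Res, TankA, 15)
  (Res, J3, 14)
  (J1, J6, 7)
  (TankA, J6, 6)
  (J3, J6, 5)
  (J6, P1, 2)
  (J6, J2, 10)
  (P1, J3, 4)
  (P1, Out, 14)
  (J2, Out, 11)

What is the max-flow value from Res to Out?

Augment Res→J1→J6→P1→Out: bottleneck 2, flow now 2.
Augment Res→J1→J6→J2→Out: bottleneck 1, flow now 3.
Augment Res→TankA→J6→J2→Out: bottleneck 6, flow now 9.
Augment Res→J3→J6→J2→Out: bottleneck 3, flow now 12.
No augmenting path remains; maximum flow = 12.
In the residual graph, reachable from Res: {Res, J1, TankA, J3, J6}.
Min-cut edges: J6→P1 (2), J6→J2 (10); capacity 2 + 10 = 12.
This cut is saturated, so no flow can exceed 12.

12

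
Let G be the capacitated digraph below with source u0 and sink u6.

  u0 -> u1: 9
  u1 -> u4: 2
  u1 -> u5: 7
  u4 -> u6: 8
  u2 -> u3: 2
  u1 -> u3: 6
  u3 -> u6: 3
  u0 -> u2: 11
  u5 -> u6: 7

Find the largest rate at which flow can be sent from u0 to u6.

11

Augment u0→u1→u3→u6: bottleneck 3, flow now 3.
Augment u0→u1→u4→u6: bottleneck 2, flow now 5.
Augment u0→u1→u5→u6: bottleneck 4, flow now 9.
Augment u0→u2→u3→u1→u5→u6: bottleneck 2, flow now 11. (uses reverse residual edge)
No augmenting path remains; maximum flow = 11.
In the residual graph, reachable from u0: {u0, u2}.
Min-cut edges: u0→u1 (9), u2→u3 (2); capacity 9 + 2 = 11.
This cut is saturated, so no flow can exceed 11.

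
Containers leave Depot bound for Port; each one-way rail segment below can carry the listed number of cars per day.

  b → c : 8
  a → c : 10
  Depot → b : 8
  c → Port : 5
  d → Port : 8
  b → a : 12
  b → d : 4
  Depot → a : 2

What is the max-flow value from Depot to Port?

Augment Depot→a→c→Port: bottleneck 2, flow now 2.
Augment Depot→b→c→Port: bottleneck 3, flow now 5.
Augment Depot→b→d→Port: bottleneck 4, flow now 9.
No augmenting path remains; maximum flow = 9.
In the residual graph, reachable from Depot: {Depot, a, b, c}.
Min-cut edges: b→d (4), c→Port (5); capacity 4 + 5 = 9.
This cut is saturated, so no flow can exceed 9.

9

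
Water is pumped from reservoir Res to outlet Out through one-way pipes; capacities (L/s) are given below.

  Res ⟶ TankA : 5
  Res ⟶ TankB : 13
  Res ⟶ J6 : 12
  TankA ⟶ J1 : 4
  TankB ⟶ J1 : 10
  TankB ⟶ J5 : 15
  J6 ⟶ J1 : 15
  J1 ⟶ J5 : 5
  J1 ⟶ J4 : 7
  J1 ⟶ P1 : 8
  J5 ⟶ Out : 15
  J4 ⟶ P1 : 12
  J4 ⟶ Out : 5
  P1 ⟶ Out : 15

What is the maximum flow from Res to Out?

Augment Res→TankB→J5→Out: bottleneck 13, flow now 13.
Augment Res→TankA→J1→J5→Out: bottleneck 2, flow now 15.
Augment Res→TankA→J1→J4→Out: bottleneck 2, flow now 17.
Augment Res→J6→J1→J4→Out: bottleneck 3, flow now 20.
Augment Res→J6→J1→P1→Out: bottleneck 8, flow now 28.
Augment Res→J6→J1→J4→P1→Out: bottleneck 1, flow now 29.
No augmenting path remains; maximum flow = 29.
In the residual graph, reachable from Res: {Res, TankA}.
Min-cut edges: Res→TankB (13), Res→J6 (12), TankA→J1 (4); capacity 13 + 12 + 4 = 29.
This cut is saturated, so no flow can exceed 29.

29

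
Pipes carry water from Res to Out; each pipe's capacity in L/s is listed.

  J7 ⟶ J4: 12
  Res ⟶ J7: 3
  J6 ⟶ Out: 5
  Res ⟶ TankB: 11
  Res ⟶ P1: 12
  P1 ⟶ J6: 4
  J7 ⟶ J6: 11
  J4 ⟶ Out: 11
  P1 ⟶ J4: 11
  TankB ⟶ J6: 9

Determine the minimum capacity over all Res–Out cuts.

Augment Res→J7→J6→Out: bottleneck 3, flow now 3.
Augment Res→TankB→J6→Out: bottleneck 2, flow now 5.
Augment Res→P1→J4→Out: bottleneck 11, flow now 16.
No augmenting path remains; maximum flow = 16.
By max-flow min-cut, the minimum cut capacity equals the max flow.
In the residual graph, reachable from Res: {Res, J7, TankB, P1, J6, J4}.
Min-cut edges: J6→Out (5), J4→Out (11); capacity 5 + 11 = 16.

16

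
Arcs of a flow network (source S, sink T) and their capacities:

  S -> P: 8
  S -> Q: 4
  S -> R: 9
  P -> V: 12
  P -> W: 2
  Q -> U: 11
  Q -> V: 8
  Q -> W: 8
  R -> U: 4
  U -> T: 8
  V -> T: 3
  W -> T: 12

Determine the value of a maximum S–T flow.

13

Augment S→P→V→T: bottleneck 3, flow now 3.
Augment S→P→W→T: bottleneck 2, flow now 5.
Augment S→Q→U→T: bottleneck 4, flow now 9.
Augment S→R→U→T: bottleneck 4, flow now 13.
No augmenting path remains; maximum flow = 13.
In the residual graph, reachable from S: {S, P, R, V}.
Min-cut edges: S→Q (4), P→W (2), R→U (4), V→T (3); capacity 4 + 2 + 4 + 3 = 13.
This cut is saturated, so no flow can exceed 13.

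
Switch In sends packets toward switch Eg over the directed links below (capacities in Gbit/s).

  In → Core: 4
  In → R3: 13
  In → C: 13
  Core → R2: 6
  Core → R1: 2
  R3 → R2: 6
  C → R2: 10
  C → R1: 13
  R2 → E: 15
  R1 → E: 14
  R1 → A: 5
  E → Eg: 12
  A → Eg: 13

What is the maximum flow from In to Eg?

17

Augment In→Core→R2→E→Eg: bottleneck 4, flow now 4.
Augment In→R3→R2→E→Eg: bottleneck 6, flow now 10.
Augment In→C→R2→E→Eg: bottleneck 2, flow now 12.
Augment In→C→R1→A→Eg: bottleneck 5, flow now 17.
No augmenting path remains; maximum flow = 17.
In the residual graph, reachable from In: {In, Core, R3, C, R2, R1, E}.
Min-cut edges: R1→A (5), E→Eg (12); capacity 5 + 12 = 17.
This cut is saturated, so no flow can exceed 17.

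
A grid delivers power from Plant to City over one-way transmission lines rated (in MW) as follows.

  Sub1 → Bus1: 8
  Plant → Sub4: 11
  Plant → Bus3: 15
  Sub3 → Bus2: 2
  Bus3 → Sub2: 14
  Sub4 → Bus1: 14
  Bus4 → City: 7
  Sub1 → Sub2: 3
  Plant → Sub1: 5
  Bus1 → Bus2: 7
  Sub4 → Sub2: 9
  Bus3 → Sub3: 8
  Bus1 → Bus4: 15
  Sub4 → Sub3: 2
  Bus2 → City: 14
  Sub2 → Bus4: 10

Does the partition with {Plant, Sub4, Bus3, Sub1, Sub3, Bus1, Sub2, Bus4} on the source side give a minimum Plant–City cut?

Yes — it is a minimum cut (capacity 16).

Given cut capacity: 2 + 7 + 7 = 16.
Augment Plant→Sub4→Sub3→Bus2→City: bottleneck 2, flow now 2.
Augment Plant→Sub4→Bus1→Bus4→City: bottleneck 7, flow now 9.
Augment Plant→Sub4→Bus1→Bus2→City: bottleneck 2, flow now 11.
Augment Plant→Sub1→Bus1→Bus2→City: bottleneck 5, flow now 16.
No augmenting path remains; maximum flow = 16.
Cut capacity 16 equals the max flow, so it is a minimum cut.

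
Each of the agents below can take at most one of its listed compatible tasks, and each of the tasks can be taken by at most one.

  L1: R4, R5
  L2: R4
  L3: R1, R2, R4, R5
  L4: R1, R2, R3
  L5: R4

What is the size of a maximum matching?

Unit-capacity flow: source→left, listed edges, right→sink; max matching = max flow.
Augmenting path L1→R4 (+1); matched 1.
Augmenting path L3→R1 (+1); matched 2.
Augmenting path L4→R2 (+1); matched 3.
Augmenting path L2→R4→L1→R5 (+1); matched 4.
No augmenting path remains; maximum matching = 4.
König certificate: {L1, L3, L4, R4} is a vertex cover of size 4 (every listed pair touches it), so no matching can be larger.

4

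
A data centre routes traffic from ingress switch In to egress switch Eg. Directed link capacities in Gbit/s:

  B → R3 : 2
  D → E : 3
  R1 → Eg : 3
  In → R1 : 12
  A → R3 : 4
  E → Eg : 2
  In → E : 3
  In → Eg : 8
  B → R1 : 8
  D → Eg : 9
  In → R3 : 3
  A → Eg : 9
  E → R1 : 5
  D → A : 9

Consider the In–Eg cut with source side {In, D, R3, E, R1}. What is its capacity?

31

Edges leaving {In, D, R3, E, R1}: In→Eg (8), D→A (9), D→Eg (9), E→Eg (2), R1→Eg (3).
Cut capacity = 8 + 9 + 9 + 2 + 3 = 31.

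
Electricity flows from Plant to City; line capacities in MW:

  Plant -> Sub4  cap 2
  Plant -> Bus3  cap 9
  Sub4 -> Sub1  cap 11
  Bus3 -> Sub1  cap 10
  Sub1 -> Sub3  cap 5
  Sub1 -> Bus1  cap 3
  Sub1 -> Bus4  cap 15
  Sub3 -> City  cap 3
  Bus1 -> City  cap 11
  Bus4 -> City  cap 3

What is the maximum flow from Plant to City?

Augment Plant→Sub4→Sub1→Sub3→City: bottleneck 2, flow now 2.
Augment Plant→Bus3→Sub1→Sub3→City: bottleneck 1, flow now 3.
Augment Plant→Bus3→Sub1→Bus1→City: bottleneck 3, flow now 6.
Augment Plant→Bus3→Sub1→Bus4→City: bottleneck 3, flow now 9.
No augmenting path remains; maximum flow = 9.
In the residual graph, reachable from Plant: {Plant, Sub4, Bus3, Sub1, Sub3, Bus4}.
Min-cut edges: Sub1→Bus1 (3), Sub3→City (3), Bus4→City (3); capacity 3 + 3 + 3 = 9.
This cut is saturated, so no flow can exceed 9.

9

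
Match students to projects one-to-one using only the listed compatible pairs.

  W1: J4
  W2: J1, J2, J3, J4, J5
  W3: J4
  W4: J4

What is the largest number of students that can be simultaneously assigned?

Unit-capacity flow: source→left, listed edges, right→sink; max matching = max flow.
Augmenting path W1→J4 (+1); matched 1.
Augmenting path W2→J1 (+1); matched 2.
No augmenting path remains; maximum matching = 2.
König certificate: {W2, J4} is a vertex cover of size 2 (every listed pair touches it), so no matching can be larger.

2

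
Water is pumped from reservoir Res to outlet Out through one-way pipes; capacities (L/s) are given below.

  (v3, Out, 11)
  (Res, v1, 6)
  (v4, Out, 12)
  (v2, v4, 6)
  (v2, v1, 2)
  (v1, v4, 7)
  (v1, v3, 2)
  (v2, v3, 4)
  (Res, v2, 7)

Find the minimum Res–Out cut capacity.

Augment Res→v1→v3→Out: bottleneck 2, flow now 2.
Augment Res→v1→v4→Out: bottleneck 4, flow now 6.
Augment Res→v2→v3→Out: bottleneck 4, flow now 10.
Augment Res→v2→v4→Out: bottleneck 3, flow now 13.
No augmenting path remains; maximum flow = 13.
By max-flow min-cut, the minimum cut capacity equals the max flow.
In the residual graph, reachable from Res: {Res}.
Min-cut edges: Res→v1 (6), Res→v2 (7); capacity 6 + 7 = 13.

13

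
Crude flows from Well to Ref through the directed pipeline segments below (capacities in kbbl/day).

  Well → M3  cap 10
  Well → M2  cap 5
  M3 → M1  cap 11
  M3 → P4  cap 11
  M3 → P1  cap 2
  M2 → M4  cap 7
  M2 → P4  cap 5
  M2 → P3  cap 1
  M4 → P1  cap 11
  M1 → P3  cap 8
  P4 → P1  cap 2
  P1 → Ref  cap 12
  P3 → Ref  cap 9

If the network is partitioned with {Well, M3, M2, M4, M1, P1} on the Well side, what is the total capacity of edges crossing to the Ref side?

Edges leaving {Well, M3, M2, M4, M1, P1}: M3→P4 (11), M2→P4 (5), M2→P3 (1), M1→P3 (8), P1→Ref (12).
Cut capacity = 11 + 5 + 1 + 8 + 12 = 37.

37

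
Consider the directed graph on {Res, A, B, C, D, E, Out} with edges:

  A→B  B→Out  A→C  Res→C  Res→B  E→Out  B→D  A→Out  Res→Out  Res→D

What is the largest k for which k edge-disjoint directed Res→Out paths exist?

Assign every edge capacity 1; by Menger, the answer equals the max flow.
Path Res→Out (+1); total 1.
Path Res→B→Out (+1); total 2.
No residual Res→Out path; max flow = 2.
Certifying cut of size 2: {Res→B, Res→Out}.

2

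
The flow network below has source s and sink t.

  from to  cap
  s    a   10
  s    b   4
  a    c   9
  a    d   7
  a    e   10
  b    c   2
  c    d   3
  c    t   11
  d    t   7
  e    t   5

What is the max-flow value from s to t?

12

Augment s→a→c→t: bottleneck 9, flow now 9.
Augment s→a→d→t: bottleneck 1, flow now 10.
Augment s→b→c→t: bottleneck 2, flow now 12.
No augmenting path remains; maximum flow = 12.
In the residual graph, reachable from s: {s, b}.
Min-cut edges: s→a (10), b→c (2); capacity 10 + 2 = 12.
This cut is saturated, so no flow can exceed 12.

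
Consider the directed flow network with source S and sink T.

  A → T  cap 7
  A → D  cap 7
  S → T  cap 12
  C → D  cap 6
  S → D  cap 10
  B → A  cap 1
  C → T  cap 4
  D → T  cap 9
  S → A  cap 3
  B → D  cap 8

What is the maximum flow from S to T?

24

Augment S→T: bottleneck 12, flow now 12.
Augment S→A→T: bottleneck 3, flow now 15.
Augment S→D→T: bottleneck 9, flow now 24.
No augmenting path remains; maximum flow = 24.
In the residual graph, reachable from S: {S, D}.
Min-cut edges: S→A (3), S→T (12), D→T (9); capacity 3 + 12 + 9 = 24.
This cut is saturated, so no flow can exceed 24.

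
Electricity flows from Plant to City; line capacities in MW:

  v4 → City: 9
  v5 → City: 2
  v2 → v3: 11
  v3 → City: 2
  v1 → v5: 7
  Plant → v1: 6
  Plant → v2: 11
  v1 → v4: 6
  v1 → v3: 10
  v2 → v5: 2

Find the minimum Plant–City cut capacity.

Augment Plant→v1→v3→City: bottleneck 2, flow now 2.
Augment Plant→v1→v4→City: bottleneck 4, flow now 6.
Augment Plant→v2→v5→City: bottleneck 2, flow now 8.
Augment Plant→v2→v3→v1→v4→City: bottleneck 2, flow now 10. (uses reverse residual edge)
No augmenting path remains; maximum flow = 10.
By max-flow min-cut, the minimum cut capacity equals the max flow.
In the residual graph, reachable from Plant: {Plant, v2, v3}.
Min-cut edges: Plant→v1 (6), v2→v5 (2), v3→City (2); capacity 6 + 2 + 2 = 10.

10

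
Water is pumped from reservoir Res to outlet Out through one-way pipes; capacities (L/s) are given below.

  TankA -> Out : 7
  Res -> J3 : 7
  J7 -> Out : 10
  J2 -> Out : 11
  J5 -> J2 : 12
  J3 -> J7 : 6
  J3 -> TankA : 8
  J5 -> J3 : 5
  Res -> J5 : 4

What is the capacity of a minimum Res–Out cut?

11

Augment Res→J5→J2→Out: bottleneck 4, flow now 4.
Augment Res→J3→J7→Out: bottleneck 6, flow now 10.
Augment Res→J3→TankA→Out: bottleneck 1, flow now 11.
No augmenting path remains; maximum flow = 11.
By max-flow min-cut, the minimum cut capacity equals the max flow.
In the residual graph, reachable from Res: {Res}.
Min-cut edges: Res→J5 (4), Res→J3 (7); capacity 4 + 7 = 11.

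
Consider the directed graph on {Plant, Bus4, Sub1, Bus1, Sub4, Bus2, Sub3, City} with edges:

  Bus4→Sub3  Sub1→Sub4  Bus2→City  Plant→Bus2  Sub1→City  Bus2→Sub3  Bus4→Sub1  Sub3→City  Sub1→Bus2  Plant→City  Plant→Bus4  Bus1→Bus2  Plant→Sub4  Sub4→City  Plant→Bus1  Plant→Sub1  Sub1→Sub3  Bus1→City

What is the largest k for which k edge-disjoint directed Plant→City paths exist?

Assign every edge capacity 1; by Menger, the answer equals the max flow.
Path Plant→City (+1); total 1.
Path Plant→Sub1→City (+1); total 2.
Path Plant→Bus1→City (+1); total 3.
Path Plant→Sub4→City (+1); total 4.
Path Plant→Bus2→City (+1); total 5.
Path Plant→Bus4→Sub3→City (+1); total 6.
No residual Plant→City path; max flow = 6.
Certifying cut of size 6: {Plant→Bus1, Plant→Bus2, Plant→Bus4, Plant→City, Plant→Sub1, Plant→Sub4}.

6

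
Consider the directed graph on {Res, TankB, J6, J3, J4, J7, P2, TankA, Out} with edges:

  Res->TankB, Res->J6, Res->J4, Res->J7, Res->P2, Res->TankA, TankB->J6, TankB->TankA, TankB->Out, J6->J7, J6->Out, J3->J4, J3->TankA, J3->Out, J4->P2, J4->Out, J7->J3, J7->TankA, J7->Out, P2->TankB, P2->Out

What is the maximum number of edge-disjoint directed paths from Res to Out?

Assign every edge capacity 1; by Menger, the answer equals the max flow.
Path Res→TankB→Out (+1); total 1.
Path Res→J6→Out (+1); total 2.
Path Res→J4→Out (+1); total 3.
Path Res→J7→Out (+1); total 4.
Path Res→P2→Out (+1); total 5.
No residual Res→Out path; max flow = 5.
Certifying cut of size 5: {Res→J4, Res→J6, Res→J7, Res→P2, Res→TankB}.

5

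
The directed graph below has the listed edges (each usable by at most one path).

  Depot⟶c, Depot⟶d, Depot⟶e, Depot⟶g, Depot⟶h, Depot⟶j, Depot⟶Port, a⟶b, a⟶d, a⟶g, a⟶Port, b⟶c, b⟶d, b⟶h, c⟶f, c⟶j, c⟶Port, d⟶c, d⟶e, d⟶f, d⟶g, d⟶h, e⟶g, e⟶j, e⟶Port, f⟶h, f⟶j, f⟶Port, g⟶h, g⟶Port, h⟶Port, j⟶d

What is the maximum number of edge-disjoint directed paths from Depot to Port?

6

Assign every edge capacity 1; by Menger, the answer equals the max flow.
Path Depot→Port (+1); total 1.
Path Depot→c→Port (+1); total 2.
Path Depot→e→Port (+1); total 3.
Path Depot→g→Port (+1); total 4.
Path Depot→h→Port (+1); total 5.
Path Depot→d→f→Port (+1); total 6.
No residual Depot→Port path; max flow = 6.
Certifying cut of size 6: {Depot→Port, c→Port, e→Port, f→Port, g→Port, h→Port}.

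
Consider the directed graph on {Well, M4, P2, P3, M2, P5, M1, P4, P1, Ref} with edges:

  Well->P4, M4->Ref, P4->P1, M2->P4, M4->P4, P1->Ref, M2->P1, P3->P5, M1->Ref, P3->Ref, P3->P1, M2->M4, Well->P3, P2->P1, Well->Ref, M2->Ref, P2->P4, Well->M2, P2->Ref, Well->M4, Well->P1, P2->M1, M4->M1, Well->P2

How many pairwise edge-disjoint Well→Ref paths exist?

6

Assign every edge capacity 1; by Menger, the answer equals the max flow.
Path Well→Ref (+1); total 1.
Path Well→M4→Ref (+1); total 2.
Path Well→P2→Ref (+1); total 3.
Path Well→P3→Ref (+1); total 4.
Path Well→M2→Ref (+1); total 5.
Path Well→P1→Ref (+1); total 6.
No residual Well→Ref path; max flow = 6.
Certifying cut of size 6: {P1→Ref, Well→M2, Well→M4, Well→P2, Well→P3, Well→Ref}.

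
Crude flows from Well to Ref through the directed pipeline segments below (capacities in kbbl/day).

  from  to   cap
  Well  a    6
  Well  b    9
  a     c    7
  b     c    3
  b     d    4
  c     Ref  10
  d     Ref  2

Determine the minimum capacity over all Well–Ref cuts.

Augment Well→a→c→Ref: bottleneck 6, flow now 6.
Augment Well→b→c→Ref: bottleneck 3, flow now 9.
Augment Well→b→d→Ref: bottleneck 2, flow now 11.
No augmenting path remains; maximum flow = 11.
By max-flow min-cut, the minimum cut capacity equals the max flow.
In the residual graph, reachable from Well: {Well, b, d}.
Min-cut edges: Well→a (6), b→c (3), d→Ref (2); capacity 6 + 3 + 2 = 11.

11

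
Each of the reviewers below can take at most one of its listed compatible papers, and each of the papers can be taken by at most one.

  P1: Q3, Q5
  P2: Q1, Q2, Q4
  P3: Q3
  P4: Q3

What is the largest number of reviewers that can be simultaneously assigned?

3

Unit-capacity flow: source→left, listed edges, right→sink; max matching = max flow.
Augmenting path P1→Q3 (+1); matched 1.
Augmenting path P2→Q1 (+1); matched 2.
Augmenting path P3→Q3→P1→Q5 (+1); matched 3.
No augmenting path remains; maximum matching = 3.
König certificate: {P1, P2, Q3} is a vertex cover of size 3 (every listed pair touches it), so no matching can be larger.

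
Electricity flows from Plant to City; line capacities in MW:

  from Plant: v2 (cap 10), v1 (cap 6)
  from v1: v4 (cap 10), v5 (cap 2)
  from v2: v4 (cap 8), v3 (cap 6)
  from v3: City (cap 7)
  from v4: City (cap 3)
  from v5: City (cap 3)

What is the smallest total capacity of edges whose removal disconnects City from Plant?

11

Augment Plant→v1→v4→City: bottleneck 3, flow now 3.
Augment Plant→v1→v5→City: bottleneck 2, flow now 5.
Augment Plant→v2→v3→City: bottleneck 6, flow now 11.
No augmenting path remains; maximum flow = 11.
By max-flow min-cut, the minimum cut capacity equals the max flow.
In the residual graph, reachable from Plant: {Plant, v1, v2, v4}.
Min-cut edges: v1→v5 (2), v2→v3 (6), v4→City (3); capacity 2 + 6 + 3 = 11.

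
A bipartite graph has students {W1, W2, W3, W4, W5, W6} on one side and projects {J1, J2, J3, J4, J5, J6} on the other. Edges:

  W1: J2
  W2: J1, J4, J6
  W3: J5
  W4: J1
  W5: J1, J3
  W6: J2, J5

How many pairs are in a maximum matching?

5

Unit-capacity flow: source→left, listed edges, right→sink; max matching = max flow.
Augmenting path W1→J2 (+1); matched 1.
Augmenting path W2→J1 (+1); matched 2.
Augmenting path W3→J5 (+1); matched 3.
Augmenting path W5→J3 (+1); matched 4.
Augmenting path W4→J1→W2→J4 (+1); matched 5.
No augmenting path remains; maximum matching = 5.
König certificate: {W2, W4, W5, J2, J5} is a vertex cover of size 5 (every listed pair touches it), so no matching can be larger.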